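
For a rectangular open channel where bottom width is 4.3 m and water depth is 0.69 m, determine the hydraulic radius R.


For a rectangular section:
Flow area A = b * y = 4.3 * 0.69 = 2.97 m^2.
Wetted perimeter P = b + 2y = 4.3 + 2*0.69 = 5.68 m.
Hydraulic radius R = A/P = 2.97 / 5.68 = 0.5224 m.

0.5224


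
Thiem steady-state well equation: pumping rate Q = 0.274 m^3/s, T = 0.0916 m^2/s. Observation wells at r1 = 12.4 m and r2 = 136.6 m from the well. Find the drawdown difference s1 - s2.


Thiem equation: s1 - s2 = Q/(2*pi*T) * ln(r2/r1).
ln(r2/r1) = ln(136.6/12.4) = 2.3994.
Q/(2*pi*T) = 0.274 / (2*pi*0.0916) = 0.274 / 0.5755 = 0.4761.
s1 - s2 = 0.4761 * 2.3994 = 1.1423 m.

1.1423


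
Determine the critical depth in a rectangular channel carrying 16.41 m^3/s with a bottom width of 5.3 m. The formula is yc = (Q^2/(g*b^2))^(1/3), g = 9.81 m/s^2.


Using yc = (Q^2 / (g * b^2))^(1/3):
Q^2 = 16.41^2 = 269.29.
g * b^2 = 9.81 * 5.3^2 = 9.81 * 28.09 = 275.56.
Q^2 / (g*b^2) = 269.29 / 275.56 = 0.9772.
yc = 0.9772^(1/3) = 0.9924 m.

0.9924


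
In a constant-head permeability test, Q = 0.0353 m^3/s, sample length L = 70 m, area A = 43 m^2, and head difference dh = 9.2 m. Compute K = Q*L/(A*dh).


From K = Q*L / (A*dh):
Numerator: Q*L = 0.0353 * 70 = 2.471.
Denominator: A*dh = 43 * 9.2 = 395.6.
K = 2.471 / 395.6 = 0.006246 m/s.

0.006246


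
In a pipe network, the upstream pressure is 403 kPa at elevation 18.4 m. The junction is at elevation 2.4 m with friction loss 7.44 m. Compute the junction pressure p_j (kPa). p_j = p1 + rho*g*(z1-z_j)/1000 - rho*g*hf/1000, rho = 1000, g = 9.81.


Junction pressure: p_j = p1 + rho*g*(z1 - z_j)/1000 - rho*g*hf/1000.
Elevation term = 1000*9.81*(18.4 - 2.4)/1000 = 156.96 kPa.
Friction term = 1000*9.81*7.44/1000 = 72.986 kPa.
p_j = 403 + 156.96 - 72.986 = 486.97 kPa.

486.97


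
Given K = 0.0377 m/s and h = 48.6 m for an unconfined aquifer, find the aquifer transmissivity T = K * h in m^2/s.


Transmissivity is defined as T = K * h.
T = 0.0377 * 48.6
  = 1.8322 m^2/s.

1.8322


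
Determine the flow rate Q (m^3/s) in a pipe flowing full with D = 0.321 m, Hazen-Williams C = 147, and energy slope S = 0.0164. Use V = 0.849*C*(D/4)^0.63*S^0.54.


For a full circular pipe, R = D/4 = 0.321/4 = 0.0803 m.
V = 0.849 * 147 * 0.0803^0.63 * 0.0164^0.54
  = 0.849 * 147 * 0.20408 * 0.108646
  = 2.7672 m/s.
Pipe area A = pi*D^2/4 = pi*0.321^2/4 = 0.0809 m^2.
Q = A * V = 0.0809 * 2.7672 = 0.2239 m^3/s.

0.2239


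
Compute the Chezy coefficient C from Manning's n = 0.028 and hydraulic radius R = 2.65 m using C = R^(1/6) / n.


The Chezy coefficient relates to Manning's n through C = R^(1/6) / n.
R^(1/6) = 2.65^(1/6) = 1.176362.
C = 1.176362 / 0.028 = 42.01 m^(1/2)/s.

42.01


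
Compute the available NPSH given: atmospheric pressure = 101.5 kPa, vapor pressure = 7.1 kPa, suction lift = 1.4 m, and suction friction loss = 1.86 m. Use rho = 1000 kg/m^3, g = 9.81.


NPSHa = p_atm/(rho*g) - z_s - hf_s - p_vap/(rho*g).
p_atm/(rho*g) = 101.5*1000 / (1000*9.81) = 10.347 m.
p_vap/(rho*g) = 7.1*1000 / (1000*9.81) = 0.724 m.
NPSHa = 10.347 - 1.4 - 1.86 - 0.724
      = 6.36 m.

6.36


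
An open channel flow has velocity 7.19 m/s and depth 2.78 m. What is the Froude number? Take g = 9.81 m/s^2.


The Froude number is defined as Fr = V / sqrt(g*y).
g*y = 9.81 * 2.78 = 27.2718.
sqrt(g*y) = sqrt(27.2718) = 5.2222.
Fr = 7.19 / 5.2222 = 1.3768.

1.3768


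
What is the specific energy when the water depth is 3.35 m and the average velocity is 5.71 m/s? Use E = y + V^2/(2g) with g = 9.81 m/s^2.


Specific energy E = y + V^2/(2g).
Velocity head = V^2/(2g) = 5.71^2 / (2*9.81) = 32.6041 / 19.62 = 1.6618 m.
E = 3.35 + 1.6618 = 5.0118 m.

5.0118


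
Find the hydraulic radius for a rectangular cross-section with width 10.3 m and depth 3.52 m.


For a rectangular section:
Flow area A = b * y = 10.3 * 3.52 = 36.26 m^2.
Wetted perimeter P = b + 2y = 10.3 + 2*3.52 = 17.34 m.
Hydraulic radius R = A/P = 36.26 / 17.34 = 2.0909 m.

2.0909


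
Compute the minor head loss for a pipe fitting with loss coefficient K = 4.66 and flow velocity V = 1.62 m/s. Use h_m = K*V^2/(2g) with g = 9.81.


Minor loss formula: h_m = K * V^2/(2g).
V^2 = 1.62^2 = 2.6244.
V^2/(2g) = 2.6244 / 19.62 = 0.1338 m.
h_m = 4.66 * 0.1338 = 0.6233 m.

0.6233


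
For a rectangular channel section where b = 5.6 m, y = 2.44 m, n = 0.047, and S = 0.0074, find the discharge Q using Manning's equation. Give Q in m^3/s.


For a rectangular channel, the cross-sectional area A = b * y = 5.6 * 2.44 = 13.66 m^2.
The wetted perimeter P = b + 2y = 5.6 + 2*2.44 = 10.48 m.
Hydraulic radius R = A/P = 13.66/10.48 = 1.3038 m.
Velocity V = (1/n)*R^(2/3)*S^(1/2) = (1/0.047)*1.3038^(2/3)*0.0074^(1/2) = 2.1844 m/s.
Discharge Q = A * V = 13.66 * 2.1844 = 29.847 m^3/s.

29.847


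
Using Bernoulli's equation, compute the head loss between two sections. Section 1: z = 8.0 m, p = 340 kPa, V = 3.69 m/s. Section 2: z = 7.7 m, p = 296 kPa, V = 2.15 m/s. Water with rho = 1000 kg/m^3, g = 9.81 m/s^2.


Total head at each section: H = z + p/(rho*g) + V^2/(2g).
H1 = 8.0 + 340*1000/(1000*9.81) + 3.69^2/(2*9.81)
   = 8.0 + 34.659 + 0.694
   = 43.353 m.
H2 = 7.7 + 296*1000/(1000*9.81) + 2.15^2/(2*9.81)
   = 7.7 + 30.173 + 0.2356
   = 38.109 m.
h_L = H1 - H2 = 43.353 - 38.109 = 5.244 m.

5.244


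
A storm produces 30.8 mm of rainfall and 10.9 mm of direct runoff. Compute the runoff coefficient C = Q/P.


The runoff coefficient C = runoff depth / rainfall depth.
C = 10.9 / 30.8
  = 0.3539.

0.3539


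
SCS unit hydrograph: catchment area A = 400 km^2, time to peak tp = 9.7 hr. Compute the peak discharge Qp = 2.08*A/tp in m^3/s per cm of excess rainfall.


SCS formula: Qp = 2.08 * A / tp.
Qp = 2.08 * 400 / 9.7
   = 832.0 / 9.7
   = 85.77 m^3/s per cm.

85.77


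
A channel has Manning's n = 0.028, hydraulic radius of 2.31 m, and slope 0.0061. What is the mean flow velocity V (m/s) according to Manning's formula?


Manning's equation gives V = (1/n) * R^(2/3) * S^(1/2).
First, compute R^(2/3) = 2.31^(2/3) = 1.7475.
Next, S^(1/2) = 0.0061^(1/2) = 0.078102.
Then 1/n = 1/0.028 = 35.71.
V = 35.71 * 1.7475 * 0.078102 = 4.8743 m/s.

4.8743


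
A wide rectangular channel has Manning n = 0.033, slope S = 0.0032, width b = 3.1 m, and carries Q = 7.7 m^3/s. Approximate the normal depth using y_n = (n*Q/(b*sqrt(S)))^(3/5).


We use the wide-channel approximation y_n = (n*Q/(b*sqrt(S)))^(3/5).
sqrt(S) = sqrt(0.0032) = 0.056569.
Numerator: n*Q = 0.033 * 7.7 = 0.2541.
Denominator: b*sqrt(S) = 3.1 * 0.056569 = 0.175364.
arg = 1.449.
y_n = 1.449^(3/5) = 1.2492 m.

1.2492


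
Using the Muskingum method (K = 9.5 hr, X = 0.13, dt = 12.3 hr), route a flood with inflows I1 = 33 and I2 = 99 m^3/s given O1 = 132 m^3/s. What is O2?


Muskingum coefficients:
denom = 2*K*(1-X) + dt = 2*9.5*(1-0.13) + 12.3 = 28.83.
C0 = (dt - 2*K*X)/denom = (12.3 - 2*9.5*0.13)/28.83 = 0.341.
C1 = (dt + 2*K*X)/denom = (12.3 + 2*9.5*0.13)/28.83 = 0.5123.
C2 = (2*K*(1-X) - dt)/denom = 0.1467.
O2 = C0*I2 + C1*I1 + C2*O1
   = 0.341*99 + 0.5123*33 + 0.1467*132
   = 70.03 m^3/s.

70.03


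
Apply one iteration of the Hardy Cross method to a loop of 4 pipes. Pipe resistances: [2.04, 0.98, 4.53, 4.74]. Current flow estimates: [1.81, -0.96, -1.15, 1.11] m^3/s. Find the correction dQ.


Numerator terms (r*Q*|Q|): 2.04*1.81*|1.81| = 6.6832; 0.98*-0.96*|-0.96| = -0.9032; 4.53*-1.15*|-1.15| = -5.9909; 4.74*1.11*|1.11| = 5.8402.
Sum of numerator = 5.6293.
Denominator terms (r*|Q|): 2.04*|1.81| = 3.6924; 0.98*|-0.96| = 0.9408; 4.53*|-1.15| = 5.2095; 4.74*|1.11| = 5.2614.
2 * sum of denominator = 2 * 15.1041 = 30.2082.
dQ = -5.6293 / 30.2082 = -0.1864 m^3/s.

-0.1864


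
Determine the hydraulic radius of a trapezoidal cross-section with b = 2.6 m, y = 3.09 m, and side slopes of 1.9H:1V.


For a trapezoidal section with side slope z:
A = (b + z*y)*y = (2.6 + 1.9*3.09)*3.09 = 26.175 m^2.
P = b + 2*y*sqrt(1 + z^2) = 2.6 + 2*3.09*sqrt(1 + 1.9^2) = 15.869 m.
R = A/P = 26.175 / 15.869 = 1.6495 m.

1.6495


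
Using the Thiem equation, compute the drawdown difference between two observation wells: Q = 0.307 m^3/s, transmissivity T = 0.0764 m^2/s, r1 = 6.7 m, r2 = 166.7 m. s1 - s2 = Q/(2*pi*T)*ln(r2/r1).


Thiem equation: s1 - s2 = Q/(2*pi*T) * ln(r2/r1).
ln(r2/r1) = ln(166.7/6.7) = 3.2141.
Q/(2*pi*T) = 0.307 / (2*pi*0.0764) = 0.307 / 0.48 = 0.6395.
s1 - s2 = 0.6395 * 3.2141 = 2.0555 m.

2.0555


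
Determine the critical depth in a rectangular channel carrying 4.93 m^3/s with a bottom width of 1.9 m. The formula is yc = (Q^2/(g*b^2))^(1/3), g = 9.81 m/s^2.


Using yc = (Q^2 / (g * b^2))^(1/3):
Q^2 = 4.93^2 = 24.3.
g * b^2 = 9.81 * 1.9^2 = 9.81 * 3.61 = 35.41.
Q^2 / (g*b^2) = 24.3 / 35.41 = 0.6862.
yc = 0.6862^(1/3) = 0.8821 m.

0.8821


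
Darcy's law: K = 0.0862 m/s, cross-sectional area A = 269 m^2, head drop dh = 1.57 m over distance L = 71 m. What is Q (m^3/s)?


Darcy's law: Q = K * A * i, where i = dh/L.
Hydraulic gradient i = 1.57 / 71 = 0.022113.
Q = 0.0862 * 269 * 0.022113
  = 0.5127 m^3/s.

0.5127


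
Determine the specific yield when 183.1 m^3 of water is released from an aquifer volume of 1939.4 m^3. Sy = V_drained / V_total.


Specific yield Sy = Volume drained / Total volume.
Sy = 183.1 / 1939.4
   = 0.0944.

0.0944


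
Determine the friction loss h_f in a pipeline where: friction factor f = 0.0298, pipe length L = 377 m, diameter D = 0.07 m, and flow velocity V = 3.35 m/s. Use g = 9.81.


Darcy-Weisbach equation: h_f = f * (L/D) * V^2/(2g).
f * L/D = 0.0298 * 377/0.07 = 160.4943.
V^2/(2g) = 3.35^2 / (2*9.81) = 11.2225 / 19.62 = 0.572 m.
h_f = 160.4943 * 0.572 = 91.802 m.

91.802


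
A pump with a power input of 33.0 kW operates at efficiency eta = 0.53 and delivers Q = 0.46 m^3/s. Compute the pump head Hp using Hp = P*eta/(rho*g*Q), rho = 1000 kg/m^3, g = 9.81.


Pump head formula: Hp = P * eta / (rho * g * Q).
Numerator: P * eta = 33.0 * 1000 * 0.53 = 17490.0 W.
Denominator: rho * g * Q = 1000 * 9.81 * 0.46 = 4512.6.
Hp = 17490.0 / 4512.6 = 3.88 m.

3.88


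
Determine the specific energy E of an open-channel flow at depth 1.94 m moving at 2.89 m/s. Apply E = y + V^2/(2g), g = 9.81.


Specific energy E = y + V^2/(2g).
Velocity head = V^2/(2g) = 2.89^2 / (2*9.81) = 8.3521 / 19.62 = 0.4257 m.
E = 1.94 + 0.4257 = 2.3657 m.

2.3657


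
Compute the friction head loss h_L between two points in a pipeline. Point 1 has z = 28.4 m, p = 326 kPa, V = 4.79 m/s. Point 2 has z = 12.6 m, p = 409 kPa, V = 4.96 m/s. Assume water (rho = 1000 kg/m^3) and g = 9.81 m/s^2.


Total head at each section: H = z + p/(rho*g) + V^2/(2g).
H1 = 28.4 + 326*1000/(1000*9.81) + 4.79^2/(2*9.81)
   = 28.4 + 33.231 + 1.1694
   = 62.801 m.
H2 = 12.6 + 409*1000/(1000*9.81) + 4.96^2/(2*9.81)
   = 12.6 + 41.692 + 1.2539
   = 55.546 m.
h_L = H1 - H2 = 62.801 - 55.546 = 7.255 m.

7.255


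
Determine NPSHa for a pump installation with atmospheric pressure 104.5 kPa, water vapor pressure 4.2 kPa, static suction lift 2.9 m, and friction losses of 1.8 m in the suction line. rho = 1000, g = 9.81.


NPSHa = p_atm/(rho*g) - z_s - hf_s - p_vap/(rho*g).
p_atm/(rho*g) = 104.5*1000 / (1000*9.81) = 10.652 m.
p_vap/(rho*g) = 4.2*1000 / (1000*9.81) = 0.428 m.
NPSHa = 10.652 - 2.9 - 1.8 - 0.428
      = 5.52 m.

5.52


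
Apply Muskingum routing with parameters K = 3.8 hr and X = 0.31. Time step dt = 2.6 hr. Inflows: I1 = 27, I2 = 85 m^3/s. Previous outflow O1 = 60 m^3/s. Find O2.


Muskingum coefficients:
denom = 2*K*(1-X) + dt = 2*3.8*(1-0.31) + 2.6 = 7.844.
C0 = (dt - 2*K*X)/denom = (2.6 - 2*3.8*0.31)/7.844 = 0.0311.
C1 = (dt + 2*K*X)/denom = (2.6 + 2*3.8*0.31)/7.844 = 0.6318.
C2 = (2*K*(1-X) - dt)/denom = 0.3371.
O2 = C0*I2 + C1*I1 + C2*O1
   = 0.0311*85 + 0.6318*27 + 0.3371*60
   = 39.93 m^3/s.

39.93


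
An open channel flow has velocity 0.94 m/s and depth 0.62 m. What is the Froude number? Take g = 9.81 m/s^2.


The Froude number is defined as Fr = V / sqrt(g*y).
g*y = 9.81 * 0.62 = 6.0822.
sqrt(g*y) = sqrt(6.0822) = 2.4662.
Fr = 0.94 / 2.4662 = 0.3812.

0.3812


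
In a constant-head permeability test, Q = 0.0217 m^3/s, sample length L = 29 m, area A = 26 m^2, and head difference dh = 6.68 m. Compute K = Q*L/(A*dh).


From K = Q*L / (A*dh):
Numerator: Q*L = 0.0217 * 29 = 0.6293.
Denominator: A*dh = 26 * 6.68 = 173.68.
K = 0.6293 / 173.68 = 0.003623 m/s.

0.003623


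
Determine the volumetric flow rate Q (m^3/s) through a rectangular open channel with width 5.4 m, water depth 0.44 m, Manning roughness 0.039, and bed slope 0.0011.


For a rectangular channel, the cross-sectional area A = b * y = 5.4 * 0.44 = 2.38 m^2.
The wetted perimeter P = b + 2y = 5.4 + 2*0.44 = 6.28 m.
Hydraulic radius R = A/P = 2.38/6.28 = 0.3783 m.
Velocity V = (1/n)*R^(2/3)*S^(1/2) = (1/0.039)*0.3783^(2/3)*0.0011^(1/2) = 0.4449 m/s.
Discharge Q = A * V = 2.38 * 0.4449 = 1.057 m^3/s.

1.057


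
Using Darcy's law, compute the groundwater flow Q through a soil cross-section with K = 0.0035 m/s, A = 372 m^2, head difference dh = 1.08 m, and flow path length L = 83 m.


Darcy's law: Q = K * A * i, where i = dh/L.
Hydraulic gradient i = 1.08 / 83 = 0.013012.
Q = 0.0035 * 372 * 0.013012
  = 0.0169 m^3/s.

0.0169


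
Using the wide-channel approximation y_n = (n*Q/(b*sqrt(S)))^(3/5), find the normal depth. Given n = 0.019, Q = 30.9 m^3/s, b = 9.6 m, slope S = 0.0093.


We use the wide-channel approximation y_n = (n*Q/(b*sqrt(S)))^(3/5).
sqrt(S) = sqrt(0.0093) = 0.096437.
Numerator: n*Q = 0.019 * 30.9 = 0.5871.
Denominator: b*sqrt(S) = 9.6 * 0.096437 = 0.925795.
arg = 0.6342.
y_n = 0.6342^(3/5) = 0.7609 m.

0.7609


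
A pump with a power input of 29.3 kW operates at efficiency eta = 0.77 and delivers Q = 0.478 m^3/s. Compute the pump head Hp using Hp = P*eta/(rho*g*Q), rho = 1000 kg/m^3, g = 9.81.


Pump head formula: Hp = P * eta / (rho * g * Q).
Numerator: P * eta = 29.3 * 1000 * 0.77 = 22561.0 W.
Denominator: rho * g * Q = 1000 * 9.81 * 0.478 = 4689.18.
Hp = 22561.0 / 4689.18 = 4.81 m.

4.81


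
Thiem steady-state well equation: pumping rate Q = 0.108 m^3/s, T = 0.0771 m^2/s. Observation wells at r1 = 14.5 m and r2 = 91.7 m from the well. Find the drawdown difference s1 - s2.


Thiem equation: s1 - s2 = Q/(2*pi*T) * ln(r2/r1).
ln(r2/r1) = ln(91.7/14.5) = 1.8444.
Q/(2*pi*T) = 0.108 / (2*pi*0.0771) = 0.108 / 0.4844 = 0.2229.
s1 - s2 = 0.2229 * 1.8444 = 0.4112 m.

0.4112


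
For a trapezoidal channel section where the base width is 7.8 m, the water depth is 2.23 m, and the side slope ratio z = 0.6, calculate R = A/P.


For a trapezoidal section with side slope z:
A = (b + z*y)*y = (7.8 + 0.6*2.23)*2.23 = 20.378 m^2.
P = b + 2*y*sqrt(1 + z^2) = 7.8 + 2*2.23*sqrt(1 + 0.6^2) = 13.001 m.
R = A/P = 20.378 / 13.001 = 1.5674 m.

1.5674


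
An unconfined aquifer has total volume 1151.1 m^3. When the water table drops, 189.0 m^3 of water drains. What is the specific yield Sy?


Specific yield Sy = Volume drained / Total volume.
Sy = 189.0 / 1151.1
   = 0.1642.

0.1642


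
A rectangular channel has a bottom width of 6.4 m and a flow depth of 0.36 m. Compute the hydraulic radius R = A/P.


For a rectangular section:
Flow area A = b * y = 6.4 * 0.36 = 2.3 m^2.
Wetted perimeter P = b + 2y = 6.4 + 2*0.36 = 7.12 m.
Hydraulic radius R = A/P = 2.3 / 7.12 = 0.3236 m.

0.3236


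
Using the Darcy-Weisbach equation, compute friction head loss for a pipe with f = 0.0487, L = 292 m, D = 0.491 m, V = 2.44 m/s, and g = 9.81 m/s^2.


Darcy-Weisbach equation: h_f = f * (L/D) * V^2/(2g).
f * L/D = 0.0487 * 292/0.491 = 28.9621.
V^2/(2g) = 2.44^2 / (2*9.81) = 5.9536 / 19.62 = 0.3034 m.
h_f = 28.9621 * 0.3034 = 8.788 m.

8.788


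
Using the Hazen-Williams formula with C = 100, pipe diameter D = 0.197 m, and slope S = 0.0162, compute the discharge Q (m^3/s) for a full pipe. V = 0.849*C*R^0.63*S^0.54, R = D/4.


For a full circular pipe, R = D/4 = 0.197/4 = 0.0493 m.
V = 0.849 * 100 * 0.0493^0.63 * 0.0162^0.54
  = 0.849 * 100 * 0.150043 * 0.107929
  = 1.3749 m/s.
Pipe area A = pi*D^2/4 = pi*0.197^2/4 = 0.0305 m^2.
Q = A * V = 0.0305 * 1.3749 = 0.0419 m^3/s.

0.0419


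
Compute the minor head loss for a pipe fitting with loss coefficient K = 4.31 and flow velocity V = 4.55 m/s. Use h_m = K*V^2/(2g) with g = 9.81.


Minor loss formula: h_m = K * V^2/(2g).
V^2 = 4.55^2 = 20.7025.
V^2/(2g) = 20.7025 / 19.62 = 1.0552 m.
h_m = 4.31 * 1.0552 = 4.5478 m.

4.5478


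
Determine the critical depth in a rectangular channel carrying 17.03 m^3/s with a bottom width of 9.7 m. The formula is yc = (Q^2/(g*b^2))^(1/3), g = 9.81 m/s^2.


Using yc = (Q^2 / (g * b^2))^(1/3):
Q^2 = 17.03^2 = 290.02.
g * b^2 = 9.81 * 9.7^2 = 9.81 * 94.09 = 923.02.
Q^2 / (g*b^2) = 290.02 / 923.02 = 0.3142.
yc = 0.3142^(1/3) = 0.6798 m.

0.6798


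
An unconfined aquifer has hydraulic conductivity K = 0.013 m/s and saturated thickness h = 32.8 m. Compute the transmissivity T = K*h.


Transmissivity is defined as T = K * h.
T = 0.013 * 32.8
  = 0.4264 m^2/s.

0.4264


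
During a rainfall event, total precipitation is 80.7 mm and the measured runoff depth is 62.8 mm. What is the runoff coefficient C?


The runoff coefficient C = runoff depth / rainfall depth.
C = 62.8 / 80.7
  = 0.7782.

0.7782


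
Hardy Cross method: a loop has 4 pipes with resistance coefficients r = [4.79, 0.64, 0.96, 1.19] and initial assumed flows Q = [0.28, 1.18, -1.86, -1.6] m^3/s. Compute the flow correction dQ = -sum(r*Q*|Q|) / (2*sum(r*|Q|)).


Numerator terms (r*Q*|Q|): 4.79*0.28*|0.28| = 0.3755; 0.64*1.18*|1.18| = 0.8911; 0.96*-1.86*|-1.86| = -3.3212; 1.19*-1.6*|-1.6| = -3.0464.
Sum of numerator = -5.1009.
Denominator terms (r*|Q|): 4.79*|0.28| = 1.3412; 0.64*|1.18| = 0.7552; 0.96*|-1.86| = 1.7856; 1.19*|-1.6| = 1.904.
2 * sum of denominator = 2 * 5.786 = 11.572.
dQ = --5.1009 / 11.572 = 0.4408 m^3/s.

0.4408


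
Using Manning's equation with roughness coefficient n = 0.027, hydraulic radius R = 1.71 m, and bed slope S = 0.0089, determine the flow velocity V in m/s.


Manning's equation gives V = (1/n) * R^(2/3) * S^(1/2).
First, compute R^(2/3) = 1.71^(2/3) = 1.43.
Next, S^(1/2) = 0.0089^(1/2) = 0.09434.
Then 1/n = 1/0.027 = 37.04.
V = 37.04 * 1.43 * 0.09434 = 4.9965 m/s.

4.9965


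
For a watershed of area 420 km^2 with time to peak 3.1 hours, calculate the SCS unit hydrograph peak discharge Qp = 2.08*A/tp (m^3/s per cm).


SCS formula: Qp = 2.08 * A / tp.
Qp = 2.08 * 420 / 3.1
   = 873.6 / 3.1
   = 281.81 m^3/s per cm.

281.81


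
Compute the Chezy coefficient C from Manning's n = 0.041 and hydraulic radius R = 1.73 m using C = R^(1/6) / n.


The Chezy coefficient relates to Manning's n through C = R^(1/6) / n.
R^(1/6) = 1.73^(1/6) = 1.095656.
C = 1.095656 / 0.041 = 26.72 m^(1/2)/s.

26.72


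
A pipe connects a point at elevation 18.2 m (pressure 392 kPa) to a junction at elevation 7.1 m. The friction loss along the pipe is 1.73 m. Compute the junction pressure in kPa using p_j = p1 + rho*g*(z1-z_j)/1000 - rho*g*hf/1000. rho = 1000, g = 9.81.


Junction pressure: p_j = p1 + rho*g*(z1 - z_j)/1000 - rho*g*hf/1000.
Elevation term = 1000*9.81*(18.2 - 7.1)/1000 = 108.891 kPa.
Friction term = 1000*9.81*1.73/1000 = 16.971 kPa.
p_j = 392 + 108.891 - 16.971 = 483.92 kPa.

483.92


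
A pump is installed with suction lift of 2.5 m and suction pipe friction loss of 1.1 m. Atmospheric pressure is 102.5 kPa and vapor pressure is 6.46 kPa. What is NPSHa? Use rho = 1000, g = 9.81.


NPSHa = p_atm/(rho*g) - z_s - hf_s - p_vap/(rho*g).
p_atm/(rho*g) = 102.5*1000 / (1000*9.81) = 10.449 m.
p_vap/(rho*g) = 6.46*1000 / (1000*9.81) = 0.659 m.
NPSHa = 10.449 - 2.5 - 1.1 - 0.659
      = 6.19 m.

6.19


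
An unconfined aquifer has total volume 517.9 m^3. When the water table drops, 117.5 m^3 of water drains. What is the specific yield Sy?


Specific yield Sy = Volume drained / Total volume.
Sy = 117.5 / 517.9
   = 0.2269.

0.2269


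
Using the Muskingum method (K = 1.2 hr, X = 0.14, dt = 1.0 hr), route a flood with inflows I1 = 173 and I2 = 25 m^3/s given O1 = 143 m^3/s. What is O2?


Muskingum coefficients:
denom = 2*K*(1-X) + dt = 2*1.2*(1-0.14) + 1.0 = 3.064.
C0 = (dt - 2*K*X)/denom = (1.0 - 2*1.2*0.14)/3.064 = 0.2167.
C1 = (dt + 2*K*X)/denom = (1.0 + 2*1.2*0.14)/3.064 = 0.436.
C2 = (2*K*(1-X) - dt)/denom = 0.3473.
O2 = C0*I2 + C1*I1 + C2*O1
   = 0.2167*25 + 0.436*173 + 0.3473*143
   = 130.51 m^3/s.

130.51


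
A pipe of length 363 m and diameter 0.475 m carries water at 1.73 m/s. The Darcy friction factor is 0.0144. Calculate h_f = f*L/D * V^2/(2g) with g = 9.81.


Darcy-Weisbach equation: h_f = f * (L/D) * V^2/(2g).
f * L/D = 0.0144 * 363/0.475 = 11.0046.
V^2/(2g) = 1.73^2 / (2*9.81) = 2.9929 / 19.62 = 0.1525 m.
h_f = 11.0046 * 0.1525 = 1.679 m.

1.679


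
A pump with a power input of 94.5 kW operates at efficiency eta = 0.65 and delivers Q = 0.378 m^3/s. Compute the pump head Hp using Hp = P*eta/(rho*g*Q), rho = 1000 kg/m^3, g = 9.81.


Pump head formula: Hp = P * eta / (rho * g * Q).
Numerator: P * eta = 94.5 * 1000 * 0.65 = 61425.0 W.
Denominator: rho * g * Q = 1000 * 9.81 * 0.378 = 3708.18.
Hp = 61425.0 / 3708.18 = 16.56 m.

16.56


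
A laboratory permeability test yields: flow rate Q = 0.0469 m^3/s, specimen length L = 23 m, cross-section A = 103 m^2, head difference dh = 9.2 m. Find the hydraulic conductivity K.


From K = Q*L / (A*dh):
Numerator: Q*L = 0.0469 * 23 = 1.0787.
Denominator: A*dh = 103 * 9.2 = 947.6.
K = 1.0787 / 947.6 = 0.001138 m/s.

0.001138


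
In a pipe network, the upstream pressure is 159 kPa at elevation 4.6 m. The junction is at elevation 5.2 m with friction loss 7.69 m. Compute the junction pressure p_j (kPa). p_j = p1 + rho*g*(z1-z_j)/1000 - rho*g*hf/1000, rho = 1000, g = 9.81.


Junction pressure: p_j = p1 + rho*g*(z1 - z_j)/1000 - rho*g*hf/1000.
Elevation term = 1000*9.81*(4.6 - 5.2)/1000 = -5.886 kPa.
Friction term = 1000*9.81*7.69/1000 = 75.439 kPa.
p_j = 159 + -5.886 - 75.439 = 77.68 kPa.

77.68


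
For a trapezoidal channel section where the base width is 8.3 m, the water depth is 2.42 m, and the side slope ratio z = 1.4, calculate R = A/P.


For a trapezoidal section with side slope z:
A = (b + z*y)*y = (8.3 + 1.4*2.42)*2.42 = 28.285 m^2.
P = b + 2*y*sqrt(1 + z^2) = 8.3 + 2*2.42*sqrt(1 + 1.4^2) = 16.627 m.
R = A/P = 28.285 / 16.627 = 1.7011 m.

1.7011


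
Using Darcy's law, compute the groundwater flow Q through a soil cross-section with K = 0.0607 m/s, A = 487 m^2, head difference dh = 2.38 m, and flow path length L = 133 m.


Darcy's law: Q = K * A * i, where i = dh/L.
Hydraulic gradient i = 2.38 / 133 = 0.017895.
Q = 0.0607 * 487 * 0.017895
  = 0.529 m^3/s.

0.529


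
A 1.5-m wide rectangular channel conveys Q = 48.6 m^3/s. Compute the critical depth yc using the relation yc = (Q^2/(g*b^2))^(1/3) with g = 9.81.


Using yc = (Q^2 / (g * b^2))^(1/3):
Q^2 = 48.6^2 = 2361.96.
g * b^2 = 9.81 * 1.5^2 = 9.81 * 2.25 = 22.07.
Q^2 / (g*b^2) = 2361.96 / 22.07 = 107.0213.
yc = 107.0213^(1/3) = 4.7476 m.

4.7476


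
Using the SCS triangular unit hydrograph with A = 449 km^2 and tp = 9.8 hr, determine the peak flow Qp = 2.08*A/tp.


SCS formula: Qp = 2.08 * A / tp.
Qp = 2.08 * 449 / 9.8
   = 933.92 / 9.8
   = 95.3 m^3/s per cm.

95.3


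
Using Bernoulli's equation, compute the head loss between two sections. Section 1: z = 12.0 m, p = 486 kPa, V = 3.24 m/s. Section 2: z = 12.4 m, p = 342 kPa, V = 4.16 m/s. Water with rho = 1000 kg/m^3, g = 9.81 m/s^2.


Total head at each section: H = z + p/(rho*g) + V^2/(2g).
H1 = 12.0 + 486*1000/(1000*9.81) + 3.24^2/(2*9.81)
   = 12.0 + 49.541 + 0.535
   = 62.076 m.
H2 = 12.4 + 342*1000/(1000*9.81) + 4.16^2/(2*9.81)
   = 12.4 + 34.862 + 0.882
   = 48.144 m.
h_L = H1 - H2 = 62.076 - 48.144 = 13.932 m.

13.932


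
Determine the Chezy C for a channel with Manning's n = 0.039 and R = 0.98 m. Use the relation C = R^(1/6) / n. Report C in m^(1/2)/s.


The Chezy coefficient relates to Manning's n through C = R^(1/6) / n.
R^(1/6) = 0.98^(1/6) = 0.996639.
C = 0.996639 / 0.039 = 25.55 m^(1/2)/s.

25.55


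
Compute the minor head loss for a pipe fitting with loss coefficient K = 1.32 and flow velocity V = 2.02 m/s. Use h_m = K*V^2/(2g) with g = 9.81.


Minor loss formula: h_m = K * V^2/(2g).
V^2 = 2.02^2 = 4.0804.
V^2/(2g) = 4.0804 / 19.62 = 0.208 m.
h_m = 1.32 * 0.208 = 0.2745 m.

0.2745


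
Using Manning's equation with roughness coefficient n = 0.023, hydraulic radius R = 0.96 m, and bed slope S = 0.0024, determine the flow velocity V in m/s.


Manning's equation gives V = (1/n) * R^(2/3) * S^(1/2).
First, compute R^(2/3) = 0.96^(2/3) = 0.9732.
Next, S^(1/2) = 0.0024^(1/2) = 0.04899.
Then 1/n = 1/0.023 = 43.48.
V = 43.48 * 0.9732 * 0.04899 = 2.0728 m/s.

2.0728


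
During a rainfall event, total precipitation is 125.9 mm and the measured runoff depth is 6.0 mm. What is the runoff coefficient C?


The runoff coefficient C = runoff depth / rainfall depth.
C = 6.0 / 125.9
  = 0.0477.

0.0477


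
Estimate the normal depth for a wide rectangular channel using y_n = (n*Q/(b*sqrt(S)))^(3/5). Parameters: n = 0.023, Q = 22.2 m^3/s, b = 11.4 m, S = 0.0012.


We use the wide-channel approximation y_n = (n*Q/(b*sqrt(S)))^(3/5).
sqrt(S) = sqrt(0.0012) = 0.034641.
Numerator: n*Q = 0.023 * 22.2 = 0.5106.
Denominator: b*sqrt(S) = 11.4 * 0.034641 = 0.394907.
arg = 1.293.
y_n = 1.293^(3/5) = 1.1667 m.

1.1667


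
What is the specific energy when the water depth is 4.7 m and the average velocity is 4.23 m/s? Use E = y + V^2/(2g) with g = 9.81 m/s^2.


Specific energy E = y + V^2/(2g).
Velocity head = V^2/(2g) = 4.23^2 / (2*9.81) = 17.8929 / 19.62 = 0.912 m.
E = 4.7 + 0.912 = 5.612 m.

5.612


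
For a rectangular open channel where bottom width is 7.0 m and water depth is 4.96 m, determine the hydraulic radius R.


For a rectangular section:
Flow area A = b * y = 7.0 * 4.96 = 34.72 m^2.
Wetted perimeter P = b + 2y = 7.0 + 2*4.96 = 16.92 m.
Hydraulic radius R = A/P = 34.72 / 16.92 = 2.052 m.

2.052


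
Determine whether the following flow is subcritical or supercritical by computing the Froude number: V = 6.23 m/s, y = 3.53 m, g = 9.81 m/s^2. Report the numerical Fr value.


The Froude number is defined as Fr = V / sqrt(g*y).
g*y = 9.81 * 3.53 = 34.6293.
sqrt(g*y) = sqrt(34.6293) = 5.8847.
Fr = 6.23 / 5.8847 = 1.0587.
Since Fr > 1, the flow is supercritical.

1.0587


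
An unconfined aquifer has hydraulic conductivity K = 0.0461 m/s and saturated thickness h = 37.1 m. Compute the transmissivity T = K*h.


Transmissivity is defined as T = K * h.
T = 0.0461 * 37.1
  = 1.7103 m^2/s.

1.7103


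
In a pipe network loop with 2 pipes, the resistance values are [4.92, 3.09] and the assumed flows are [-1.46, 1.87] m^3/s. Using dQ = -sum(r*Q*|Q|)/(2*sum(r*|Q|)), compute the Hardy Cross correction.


Numerator terms (r*Q*|Q|): 4.92*-1.46*|-1.46| = -10.4875; 3.09*1.87*|1.87| = 10.8054.
Sum of numerator = 0.3179.
Denominator terms (r*|Q|): 4.92*|-1.46| = 7.1832; 3.09*|1.87| = 5.7783.
2 * sum of denominator = 2 * 12.9615 = 25.923.
dQ = -0.3179 / 25.923 = -0.0123 m^3/s.

-0.0123


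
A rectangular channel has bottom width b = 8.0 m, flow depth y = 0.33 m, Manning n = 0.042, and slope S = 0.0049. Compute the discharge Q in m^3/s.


For a rectangular channel, the cross-sectional area A = b * y = 8.0 * 0.33 = 2.64 m^2.
The wetted perimeter P = b + 2y = 8.0 + 2*0.33 = 8.66 m.
Hydraulic radius R = A/P = 2.64/8.66 = 0.3048 m.
Velocity V = (1/n)*R^(2/3)*S^(1/2) = (1/0.042)*0.3048^(2/3)*0.0049^(1/2) = 0.7549 m/s.
Discharge Q = A * V = 2.64 * 0.7549 = 1.993 m^3/s.

1.993


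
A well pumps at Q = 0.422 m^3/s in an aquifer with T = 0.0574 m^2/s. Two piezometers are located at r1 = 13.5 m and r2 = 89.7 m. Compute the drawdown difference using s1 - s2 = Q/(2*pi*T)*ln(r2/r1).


Thiem equation: s1 - s2 = Q/(2*pi*T) * ln(r2/r1).
ln(r2/r1) = ln(89.7/13.5) = 1.8938.
Q/(2*pi*T) = 0.422 / (2*pi*0.0574) = 0.422 / 0.3607 = 1.1701.
s1 - s2 = 1.1701 * 1.8938 = 2.2159 m.

2.2159


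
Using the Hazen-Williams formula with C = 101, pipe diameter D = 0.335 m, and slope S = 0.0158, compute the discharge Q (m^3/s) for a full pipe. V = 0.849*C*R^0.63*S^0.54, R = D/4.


For a full circular pipe, R = D/4 = 0.335/4 = 0.0838 m.
V = 0.849 * 101 * 0.0838^0.63 * 0.0158^0.54
  = 0.849 * 101 * 0.209643 * 0.106482
  = 1.9142 m/s.
Pipe area A = pi*D^2/4 = pi*0.335^2/4 = 0.0881 m^2.
Q = A * V = 0.0881 * 1.9142 = 0.1687 m^3/s.

0.1687


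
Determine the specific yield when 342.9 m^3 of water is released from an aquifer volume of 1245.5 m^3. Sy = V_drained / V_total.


Specific yield Sy = Volume drained / Total volume.
Sy = 342.9 / 1245.5
   = 0.2753.

0.2753


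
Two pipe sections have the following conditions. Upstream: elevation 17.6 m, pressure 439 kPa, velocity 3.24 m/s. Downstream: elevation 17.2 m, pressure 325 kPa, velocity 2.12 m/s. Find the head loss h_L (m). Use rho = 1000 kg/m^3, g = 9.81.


Total head at each section: H = z + p/(rho*g) + V^2/(2g).
H1 = 17.6 + 439*1000/(1000*9.81) + 3.24^2/(2*9.81)
   = 17.6 + 44.75 + 0.535
   = 62.885 m.
H2 = 17.2 + 325*1000/(1000*9.81) + 2.12^2/(2*9.81)
   = 17.2 + 33.129 + 0.2291
   = 50.559 m.
h_L = H1 - H2 = 62.885 - 50.559 = 12.327 m.

12.327


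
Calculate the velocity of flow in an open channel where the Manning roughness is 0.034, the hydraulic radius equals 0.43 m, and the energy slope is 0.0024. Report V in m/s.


Manning's equation gives V = (1/n) * R^(2/3) * S^(1/2).
First, compute R^(2/3) = 0.43^(2/3) = 0.5697.
Next, S^(1/2) = 0.0024^(1/2) = 0.04899.
Then 1/n = 1/0.034 = 29.41.
V = 29.41 * 0.5697 * 0.04899 = 0.8209 m/s.

0.8209


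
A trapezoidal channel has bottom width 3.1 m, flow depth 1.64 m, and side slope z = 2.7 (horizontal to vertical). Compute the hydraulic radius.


For a trapezoidal section with side slope z:
A = (b + z*y)*y = (3.1 + 2.7*1.64)*1.64 = 12.346 m^2.
P = b + 2*y*sqrt(1 + z^2) = 3.1 + 2*1.64*sqrt(1 + 2.7^2) = 12.544 m.
R = A/P = 12.346 / 12.544 = 0.9842 m.

0.9842


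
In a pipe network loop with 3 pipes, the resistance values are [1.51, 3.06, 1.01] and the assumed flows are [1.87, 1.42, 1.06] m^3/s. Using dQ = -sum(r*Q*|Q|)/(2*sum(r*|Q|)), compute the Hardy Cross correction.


Numerator terms (r*Q*|Q|): 1.51*1.87*|1.87| = 5.2803; 3.06*1.42*|1.42| = 6.1702; 1.01*1.06*|1.06| = 1.1348.
Sum of numerator = 12.5853.
Denominator terms (r*|Q|): 1.51*|1.87| = 2.8237; 3.06*|1.42| = 4.3452; 1.01*|1.06| = 1.0706.
2 * sum of denominator = 2 * 8.2395 = 16.479.
dQ = -12.5853 / 16.479 = -0.7637 m^3/s.

-0.7637


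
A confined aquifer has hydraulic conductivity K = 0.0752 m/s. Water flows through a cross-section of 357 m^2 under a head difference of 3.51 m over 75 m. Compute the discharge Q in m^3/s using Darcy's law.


Darcy's law: Q = K * A * i, where i = dh/L.
Hydraulic gradient i = 3.51 / 75 = 0.0468.
Q = 0.0752 * 357 * 0.0468
  = 1.2564 m^3/s.

1.2564


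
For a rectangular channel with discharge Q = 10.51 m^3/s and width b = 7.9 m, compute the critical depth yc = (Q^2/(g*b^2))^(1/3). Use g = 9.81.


Using yc = (Q^2 / (g * b^2))^(1/3):
Q^2 = 10.51^2 = 110.46.
g * b^2 = 9.81 * 7.9^2 = 9.81 * 62.41 = 612.24.
Q^2 / (g*b^2) = 110.46 / 612.24 = 0.1804.
yc = 0.1804^(1/3) = 0.5651 m.

0.5651


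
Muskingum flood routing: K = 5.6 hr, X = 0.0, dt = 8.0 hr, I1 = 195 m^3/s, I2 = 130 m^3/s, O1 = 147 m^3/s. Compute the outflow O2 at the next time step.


Muskingum coefficients:
denom = 2*K*(1-X) + dt = 2*5.6*(1-0.0) + 8.0 = 19.2.
C0 = (dt - 2*K*X)/denom = (8.0 - 2*5.6*0.0)/19.2 = 0.4167.
C1 = (dt + 2*K*X)/denom = (8.0 + 2*5.6*0.0)/19.2 = 0.4167.
C2 = (2*K*(1-X) - dt)/denom = 0.1667.
O2 = C0*I2 + C1*I1 + C2*O1
   = 0.4167*130 + 0.4167*195 + 0.1667*147
   = 159.92 m^3/s.

159.92


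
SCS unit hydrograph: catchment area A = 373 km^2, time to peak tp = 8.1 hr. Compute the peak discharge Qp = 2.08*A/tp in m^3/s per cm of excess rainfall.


SCS formula: Qp = 2.08 * A / tp.
Qp = 2.08 * 373 / 8.1
   = 775.84 / 8.1
   = 95.78 m^3/s per cm.

95.78


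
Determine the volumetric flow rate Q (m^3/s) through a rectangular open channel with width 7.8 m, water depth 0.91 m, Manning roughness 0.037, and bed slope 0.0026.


For a rectangular channel, the cross-sectional area A = b * y = 7.8 * 0.91 = 7.1 m^2.
The wetted perimeter P = b + 2y = 7.8 + 2*0.91 = 9.62 m.
Hydraulic radius R = A/P = 7.1/9.62 = 0.7378 m.
Velocity V = (1/n)*R^(2/3)*S^(1/2) = (1/0.037)*0.7378^(2/3)*0.0026^(1/2) = 1.1253 m/s.
Discharge Q = A * V = 7.1 * 1.1253 = 7.987 m^3/s.

7.987


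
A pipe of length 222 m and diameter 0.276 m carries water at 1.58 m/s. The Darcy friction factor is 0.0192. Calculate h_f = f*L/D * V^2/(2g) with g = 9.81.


Darcy-Weisbach equation: h_f = f * (L/D) * V^2/(2g).
f * L/D = 0.0192 * 222/0.276 = 15.4435.
V^2/(2g) = 1.58^2 / (2*9.81) = 2.4964 / 19.62 = 0.1272 m.
h_f = 15.4435 * 0.1272 = 1.965 m.

1.965


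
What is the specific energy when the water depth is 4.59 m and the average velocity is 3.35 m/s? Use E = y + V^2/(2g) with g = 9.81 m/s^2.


Specific energy E = y + V^2/(2g).
Velocity head = V^2/(2g) = 3.35^2 / (2*9.81) = 11.2225 / 19.62 = 0.572 m.
E = 4.59 + 0.572 = 5.162 m.

5.162


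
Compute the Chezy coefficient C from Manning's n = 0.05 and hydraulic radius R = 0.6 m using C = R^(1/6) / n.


The Chezy coefficient relates to Manning's n through C = R^(1/6) / n.
R^(1/6) = 0.6^(1/6) = 0.918386.
C = 0.918386 / 0.05 = 18.37 m^(1/2)/s.

18.37


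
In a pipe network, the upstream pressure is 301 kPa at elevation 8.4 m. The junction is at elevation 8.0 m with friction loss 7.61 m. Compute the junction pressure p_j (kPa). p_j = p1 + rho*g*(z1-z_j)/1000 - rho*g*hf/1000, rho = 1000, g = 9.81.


Junction pressure: p_j = p1 + rho*g*(z1 - z_j)/1000 - rho*g*hf/1000.
Elevation term = 1000*9.81*(8.4 - 8.0)/1000 = 3.924 kPa.
Friction term = 1000*9.81*7.61/1000 = 74.654 kPa.
p_j = 301 + 3.924 - 74.654 = 230.27 kPa.

230.27


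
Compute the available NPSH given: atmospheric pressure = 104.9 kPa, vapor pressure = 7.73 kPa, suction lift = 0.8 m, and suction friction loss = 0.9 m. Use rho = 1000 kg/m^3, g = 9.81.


NPSHa = p_atm/(rho*g) - z_s - hf_s - p_vap/(rho*g).
p_atm/(rho*g) = 104.9*1000 / (1000*9.81) = 10.693 m.
p_vap/(rho*g) = 7.73*1000 / (1000*9.81) = 0.788 m.
NPSHa = 10.693 - 0.8 - 0.9 - 0.788
      = 8.21 m.

8.21


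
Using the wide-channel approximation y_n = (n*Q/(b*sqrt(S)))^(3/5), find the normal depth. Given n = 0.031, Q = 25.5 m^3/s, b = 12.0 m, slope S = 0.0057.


We use the wide-channel approximation y_n = (n*Q/(b*sqrt(S)))^(3/5).
sqrt(S) = sqrt(0.0057) = 0.075498.
Numerator: n*Q = 0.031 * 25.5 = 0.7905.
Denominator: b*sqrt(S) = 12.0 * 0.075498 = 0.905976.
arg = 0.8725.
y_n = 0.8725^(3/5) = 0.9214 m.

0.9214


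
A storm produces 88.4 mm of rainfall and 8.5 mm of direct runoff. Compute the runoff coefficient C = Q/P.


The runoff coefficient C = runoff depth / rainfall depth.
C = 8.5 / 88.4
  = 0.0962.

0.0962


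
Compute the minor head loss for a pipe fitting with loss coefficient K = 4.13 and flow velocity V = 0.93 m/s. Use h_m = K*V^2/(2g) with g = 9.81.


Minor loss formula: h_m = K * V^2/(2g).
V^2 = 0.93^2 = 0.8649.
V^2/(2g) = 0.8649 / 19.62 = 0.0441 m.
h_m = 4.13 * 0.0441 = 0.1821 m.

0.1821


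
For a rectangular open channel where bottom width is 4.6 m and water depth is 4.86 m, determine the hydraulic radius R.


For a rectangular section:
Flow area A = b * y = 4.6 * 4.86 = 22.36 m^2.
Wetted perimeter P = b + 2y = 4.6 + 2*4.86 = 14.32 m.
Hydraulic radius R = A/P = 22.36 / 14.32 = 1.5612 m.

1.5612


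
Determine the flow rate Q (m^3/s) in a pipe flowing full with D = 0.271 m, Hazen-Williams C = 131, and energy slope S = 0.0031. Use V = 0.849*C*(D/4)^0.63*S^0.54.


For a full circular pipe, R = D/4 = 0.271/4 = 0.0678 m.
V = 0.849 * 131 * 0.0678^0.63 * 0.0031^0.54
  = 0.849 * 131 * 0.183431 * 0.044191
  = 0.9015 m/s.
Pipe area A = pi*D^2/4 = pi*0.271^2/4 = 0.0577 m^2.
Q = A * V = 0.0577 * 0.9015 = 0.052 m^3/s.

0.052


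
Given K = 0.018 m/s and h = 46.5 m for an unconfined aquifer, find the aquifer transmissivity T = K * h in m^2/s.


Transmissivity is defined as T = K * h.
T = 0.018 * 46.5
  = 0.837 m^2/s.

0.837


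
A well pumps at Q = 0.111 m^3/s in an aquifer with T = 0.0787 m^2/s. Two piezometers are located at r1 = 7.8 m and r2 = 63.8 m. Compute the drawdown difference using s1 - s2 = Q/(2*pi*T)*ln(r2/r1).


Thiem equation: s1 - s2 = Q/(2*pi*T) * ln(r2/r1).
ln(r2/r1) = ln(63.8/7.8) = 2.1016.
Q/(2*pi*T) = 0.111 / (2*pi*0.0787) = 0.111 / 0.4945 = 0.2245.
s1 - s2 = 0.2245 * 2.1016 = 0.4718 m.

0.4718


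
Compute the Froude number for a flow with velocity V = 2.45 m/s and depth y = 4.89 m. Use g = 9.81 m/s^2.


The Froude number is defined as Fr = V / sqrt(g*y).
g*y = 9.81 * 4.89 = 47.9709.
sqrt(g*y) = sqrt(47.9709) = 6.9261.
Fr = 2.45 / 6.9261 = 0.3537.

0.3537


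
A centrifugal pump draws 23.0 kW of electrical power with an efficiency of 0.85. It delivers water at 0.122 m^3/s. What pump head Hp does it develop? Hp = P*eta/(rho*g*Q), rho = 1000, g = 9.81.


Pump head formula: Hp = P * eta / (rho * g * Q).
Numerator: P * eta = 23.0 * 1000 * 0.85 = 19550.0 W.
Denominator: rho * g * Q = 1000 * 9.81 * 0.122 = 1196.82.
Hp = 19550.0 / 1196.82 = 16.33 m.

16.33


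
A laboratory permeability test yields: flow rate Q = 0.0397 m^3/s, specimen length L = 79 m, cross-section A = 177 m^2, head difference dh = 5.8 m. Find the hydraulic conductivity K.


From K = Q*L / (A*dh):
Numerator: Q*L = 0.0397 * 79 = 3.1363.
Denominator: A*dh = 177 * 5.8 = 1026.6.
K = 3.1363 / 1026.6 = 0.003055 m/s.

0.003055


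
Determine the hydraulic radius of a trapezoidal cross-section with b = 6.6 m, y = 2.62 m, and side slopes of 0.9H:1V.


For a trapezoidal section with side slope z:
A = (b + z*y)*y = (6.6 + 0.9*2.62)*2.62 = 23.47 m^2.
P = b + 2*y*sqrt(1 + z^2) = 6.6 + 2*2.62*sqrt(1 + 0.9^2) = 13.65 m.
R = A/P = 23.47 / 13.65 = 1.7194 m.

1.7194


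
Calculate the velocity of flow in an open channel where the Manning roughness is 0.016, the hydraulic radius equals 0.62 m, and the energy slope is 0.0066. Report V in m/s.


Manning's equation gives V = (1/n) * R^(2/3) * S^(1/2).
First, compute R^(2/3) = 0.62^(2/3) = 0.7271.
Next, S^(1/2) = 0.0066^(1/2) = 0.08124.
Then 1/n = 1/0.016 = 62.5.
V = 62.5 * 0.7271 * 0.08124 = 3.6919 m/s.

3.6919


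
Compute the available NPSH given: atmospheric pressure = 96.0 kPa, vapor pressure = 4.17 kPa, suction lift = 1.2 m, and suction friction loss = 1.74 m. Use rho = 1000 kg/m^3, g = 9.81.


NPSHa = p_atm/(rho*g) - z_s - hf_s - p_vap/(rho*g).
p_atm/(rho*g) = 96.0*1000 / (1000*9.81) = 9.786 m.
p_vap/(rho*g) = 4.17*1000 / (1000*9.81) = 0.425 m.
NPSHa = 9.786 - 1.2 - 1.74 - 0.425
      = 6.42 m.

6.42


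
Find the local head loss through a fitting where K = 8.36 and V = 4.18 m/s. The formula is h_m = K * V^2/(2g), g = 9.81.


Minor loss formula: h_m = K * V^2/(2g).
V^2 = 4.18^2 = 17.4724.
V^2/(2g) = 17.4724 / 19.62 = 0.8905 m.
h_m = 8.36 * 0.8905 = 7.4449 m.

7.4449


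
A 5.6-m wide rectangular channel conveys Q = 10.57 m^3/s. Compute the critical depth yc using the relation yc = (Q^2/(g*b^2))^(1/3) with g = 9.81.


Using yc = (Q^2 / (g * b^2))^(1/3):
Q^2 = 10.57^2 = 111.72.
g * b^2 = 9.81 * 5.6^2 = 9.81 * 31.36 = 307.64.
Q^2 / (g*b^2) = 111.72 / 307.64 = 0.3632.
yc = 0.3632^(1/3) = 0.7135 m.

0.7135


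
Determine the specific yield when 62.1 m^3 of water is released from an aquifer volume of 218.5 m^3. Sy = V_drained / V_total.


Specific yield Sy = Volume drained / Total volume.
Sy = 62.1 / 218.5
   = 0.2842.

0.2842


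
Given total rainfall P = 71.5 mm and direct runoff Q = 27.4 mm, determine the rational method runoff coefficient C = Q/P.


The runoff coefficient C = runoff depth / rainfall depth.
C = 27.4 / 71.5
  = 0.3832.

0.3832
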